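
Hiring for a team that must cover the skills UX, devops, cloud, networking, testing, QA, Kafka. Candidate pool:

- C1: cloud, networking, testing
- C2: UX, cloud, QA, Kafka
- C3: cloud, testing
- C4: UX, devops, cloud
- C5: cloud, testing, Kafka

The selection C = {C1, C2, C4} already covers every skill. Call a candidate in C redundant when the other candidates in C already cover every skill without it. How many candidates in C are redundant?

Drop C1: networking, testing uncovered — not redundant.
Drop C2: QA, Kafka uncovered — not redundant.
Drop C4: devops uncovered — not redundant.
None of the candidates in C is redundant.

0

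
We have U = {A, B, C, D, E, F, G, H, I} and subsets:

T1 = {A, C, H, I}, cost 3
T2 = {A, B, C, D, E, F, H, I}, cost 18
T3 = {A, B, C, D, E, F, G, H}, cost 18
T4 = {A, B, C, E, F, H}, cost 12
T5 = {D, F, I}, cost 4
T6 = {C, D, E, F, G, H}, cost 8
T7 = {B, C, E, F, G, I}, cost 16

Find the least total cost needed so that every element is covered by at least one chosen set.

T1, T3 cover every element at cost 3 + 18 = 21.
Any cover uses at least 2 sets; among all covering selections none totals below 21.

21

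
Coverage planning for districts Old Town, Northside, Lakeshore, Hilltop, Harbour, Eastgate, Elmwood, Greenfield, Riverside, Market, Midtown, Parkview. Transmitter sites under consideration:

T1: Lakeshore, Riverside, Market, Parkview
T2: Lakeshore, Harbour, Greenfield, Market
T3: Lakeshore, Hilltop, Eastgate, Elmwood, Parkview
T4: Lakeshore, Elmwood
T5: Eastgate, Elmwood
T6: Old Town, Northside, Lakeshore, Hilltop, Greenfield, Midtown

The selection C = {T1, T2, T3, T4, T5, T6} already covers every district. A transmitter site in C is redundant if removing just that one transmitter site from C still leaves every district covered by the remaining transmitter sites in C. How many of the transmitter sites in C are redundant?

Drop T1: Riverside uncovered — not redundant.
Drop T2: Harbour uncovered — not redundant.
Drop T3: the rest still cover every district — redundant.
Drop T4: the rest still cover every district — redundant.
Drop T5: the rest still cover every district — redundant.
Drop T6: Old Town, Northside, Midtown uncovered — not redundant.
3 redundant: T3, T4, T5.

3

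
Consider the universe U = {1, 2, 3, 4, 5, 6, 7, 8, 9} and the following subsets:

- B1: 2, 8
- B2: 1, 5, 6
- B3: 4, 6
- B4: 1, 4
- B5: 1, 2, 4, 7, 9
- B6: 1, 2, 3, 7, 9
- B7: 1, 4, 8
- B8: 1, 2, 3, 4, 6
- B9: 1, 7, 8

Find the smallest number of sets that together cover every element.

3

B2, B6, B7 together cover {1, 2, 3, 4, 5, 6, 7, 8, 9} — every element.
No 2 of the 9 sets cover everything (all 36 pairs fall short), so 3 is minimum.
Greedy (largest uncovered first) would take B5, B2, B1, B6 — 4 sets — but 3 suffice.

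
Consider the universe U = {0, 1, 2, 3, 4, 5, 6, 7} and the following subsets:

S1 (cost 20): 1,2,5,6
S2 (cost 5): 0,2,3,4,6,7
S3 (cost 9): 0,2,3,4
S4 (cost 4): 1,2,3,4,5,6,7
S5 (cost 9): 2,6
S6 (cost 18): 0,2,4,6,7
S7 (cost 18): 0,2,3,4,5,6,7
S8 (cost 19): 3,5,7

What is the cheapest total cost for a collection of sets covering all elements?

S2, S4 cover every element at cost 5 + 4 = 9.
Any cover uses at least 2 sets; among all covering selections none totals below 9.

9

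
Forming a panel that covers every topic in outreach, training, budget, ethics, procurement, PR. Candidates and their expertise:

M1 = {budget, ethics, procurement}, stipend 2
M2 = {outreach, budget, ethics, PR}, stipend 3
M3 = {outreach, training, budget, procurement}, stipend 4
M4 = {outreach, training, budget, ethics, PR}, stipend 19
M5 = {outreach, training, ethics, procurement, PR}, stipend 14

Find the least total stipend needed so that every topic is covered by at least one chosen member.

M2, M3 cover every topic at stipend 3 + 4 = 7.
Any cover uses at least 2 members; among all covering selections none totals below 7.

7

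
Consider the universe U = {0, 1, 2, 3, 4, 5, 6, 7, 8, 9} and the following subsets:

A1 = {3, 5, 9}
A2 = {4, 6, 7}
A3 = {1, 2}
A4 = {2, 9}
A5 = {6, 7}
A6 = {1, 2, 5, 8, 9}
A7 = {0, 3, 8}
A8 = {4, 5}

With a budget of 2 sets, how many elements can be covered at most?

Choosing A2, A6 covers {1, 2, 4, 5, 6, 7, 8, 9} — 8 elements.
No choice of 2 sets does better; here 0, 3 are left uncovered.

8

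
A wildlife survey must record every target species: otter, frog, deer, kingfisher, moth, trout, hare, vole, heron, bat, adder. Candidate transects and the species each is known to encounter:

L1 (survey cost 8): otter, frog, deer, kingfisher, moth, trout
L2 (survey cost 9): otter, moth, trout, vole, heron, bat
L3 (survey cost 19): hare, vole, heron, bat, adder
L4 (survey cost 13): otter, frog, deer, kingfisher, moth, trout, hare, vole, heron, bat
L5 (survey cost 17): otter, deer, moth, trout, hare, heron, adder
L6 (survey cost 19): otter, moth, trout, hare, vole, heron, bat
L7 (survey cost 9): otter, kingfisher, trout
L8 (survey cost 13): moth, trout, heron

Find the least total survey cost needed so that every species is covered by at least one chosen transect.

L1, L3 cover every species at survey cost 8 + 19 = 27.
Any cover uses at least 2 transects; among all covering selections none totals below 27.

27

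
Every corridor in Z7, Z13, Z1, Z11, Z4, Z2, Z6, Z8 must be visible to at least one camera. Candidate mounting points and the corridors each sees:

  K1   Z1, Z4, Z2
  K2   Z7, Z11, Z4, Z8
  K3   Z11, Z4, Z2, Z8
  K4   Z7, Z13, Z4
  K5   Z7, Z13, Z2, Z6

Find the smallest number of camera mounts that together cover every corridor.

K1, K2, K5 together cover {Z7, Z13, Z1, Z11, Z4, Z2, Z6, Z8} — every corridor.
No 2 of the 5 camera mounts cover everything (all 10 pairs fall short), so 3 is minimum.

3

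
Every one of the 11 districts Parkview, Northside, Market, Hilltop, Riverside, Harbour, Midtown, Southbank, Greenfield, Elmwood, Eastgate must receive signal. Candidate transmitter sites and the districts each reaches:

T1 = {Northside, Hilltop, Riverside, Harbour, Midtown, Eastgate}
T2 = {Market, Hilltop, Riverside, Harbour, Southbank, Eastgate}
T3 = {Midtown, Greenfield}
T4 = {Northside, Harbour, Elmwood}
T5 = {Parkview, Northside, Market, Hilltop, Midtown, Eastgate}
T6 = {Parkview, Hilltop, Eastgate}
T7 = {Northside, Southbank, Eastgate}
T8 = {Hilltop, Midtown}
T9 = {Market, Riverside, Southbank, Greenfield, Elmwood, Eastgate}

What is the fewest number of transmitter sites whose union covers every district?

T1, T5, T9 together cover {Parkview, Northside, Market, Hilltop, Riverside, Harbour, Midtown, Southbank, Greenfield, Elmwood, Eastgate} — every district.
No 2 of the 9 transmitter sites cover everything (all 36 pairs fall short), so 3 is minimum.

3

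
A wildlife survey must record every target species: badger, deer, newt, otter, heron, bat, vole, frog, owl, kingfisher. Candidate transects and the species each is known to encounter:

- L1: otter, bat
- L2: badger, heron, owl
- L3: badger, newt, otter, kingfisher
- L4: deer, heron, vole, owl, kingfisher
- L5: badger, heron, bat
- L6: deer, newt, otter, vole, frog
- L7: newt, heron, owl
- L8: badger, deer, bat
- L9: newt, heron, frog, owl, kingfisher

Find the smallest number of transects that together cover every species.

L4, L5, L6 together cover {badger, deer, newt, otter, heron, bat, vole, frog, owl, kingfisher} — every species.
No 2 of the 9 transects cover everything (all 36 pairs fall short), so 3 is minimum.
Greedy (largest uncovered first) would take L4, L3, L1, L6 — 4 transects — but 3 suffice.

3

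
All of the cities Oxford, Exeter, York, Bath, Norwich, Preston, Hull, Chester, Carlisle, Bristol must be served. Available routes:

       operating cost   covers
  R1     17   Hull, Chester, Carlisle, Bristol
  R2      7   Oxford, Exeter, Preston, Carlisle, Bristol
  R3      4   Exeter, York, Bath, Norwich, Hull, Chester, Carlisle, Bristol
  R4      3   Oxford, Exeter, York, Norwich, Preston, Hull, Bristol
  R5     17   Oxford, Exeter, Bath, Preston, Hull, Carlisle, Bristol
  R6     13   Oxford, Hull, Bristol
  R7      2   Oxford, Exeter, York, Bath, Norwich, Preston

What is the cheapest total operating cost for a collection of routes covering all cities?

R3, R7 cover every city at operating cost 4 + 2 = 6.
Any cover uses at least 2 routes; among all covering selections none totals below 6.

6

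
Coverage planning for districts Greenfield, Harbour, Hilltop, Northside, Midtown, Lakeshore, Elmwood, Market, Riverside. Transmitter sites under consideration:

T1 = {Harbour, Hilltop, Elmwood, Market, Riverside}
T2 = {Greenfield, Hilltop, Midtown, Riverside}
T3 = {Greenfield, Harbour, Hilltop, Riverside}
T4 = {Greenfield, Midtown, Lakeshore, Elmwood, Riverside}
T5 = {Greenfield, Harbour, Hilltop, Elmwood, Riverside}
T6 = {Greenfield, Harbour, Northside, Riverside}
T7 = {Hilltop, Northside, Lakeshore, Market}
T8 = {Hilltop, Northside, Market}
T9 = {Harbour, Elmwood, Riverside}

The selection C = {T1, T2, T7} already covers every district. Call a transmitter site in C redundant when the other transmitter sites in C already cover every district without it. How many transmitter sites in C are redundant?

Drop T1: Harbour, Elmwood uncovered — not redundant.
Drop T2: Greenfield, Midtown uncovered — not redundant.
Drop T7: Northside, Lakeshore uncovered — not redundant.
None of the transmitter sites in C is redundant.

0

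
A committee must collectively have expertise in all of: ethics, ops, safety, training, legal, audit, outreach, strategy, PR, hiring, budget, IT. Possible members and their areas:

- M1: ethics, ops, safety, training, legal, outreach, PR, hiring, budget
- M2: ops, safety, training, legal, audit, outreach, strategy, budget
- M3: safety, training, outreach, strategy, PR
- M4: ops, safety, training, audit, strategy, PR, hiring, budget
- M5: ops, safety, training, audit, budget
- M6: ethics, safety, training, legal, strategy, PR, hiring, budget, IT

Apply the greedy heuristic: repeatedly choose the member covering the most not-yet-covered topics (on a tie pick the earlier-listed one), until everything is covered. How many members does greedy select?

3

Pick 1: M1 covers 9 new topics (ethics, ops, safety, training, legal, outreach, PR, hiring, budget).
Pick 2: M2 covers 2 new topics (audit, strategy).
Pick 3: M6 covers 1 new topics (IT).
Greedy uses 3 members. (The true minimum is 2.)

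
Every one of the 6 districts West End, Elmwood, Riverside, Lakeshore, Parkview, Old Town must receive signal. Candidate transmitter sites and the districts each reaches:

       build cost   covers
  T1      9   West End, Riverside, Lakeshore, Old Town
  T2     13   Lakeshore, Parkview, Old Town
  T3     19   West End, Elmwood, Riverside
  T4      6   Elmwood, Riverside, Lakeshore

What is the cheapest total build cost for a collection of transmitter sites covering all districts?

T1, T2, T4 cover every district at build cost 9 + 13 + 6 = 28.
Any cover uses at least 2 transmitter sites; among all covering selections none totals below 28.

28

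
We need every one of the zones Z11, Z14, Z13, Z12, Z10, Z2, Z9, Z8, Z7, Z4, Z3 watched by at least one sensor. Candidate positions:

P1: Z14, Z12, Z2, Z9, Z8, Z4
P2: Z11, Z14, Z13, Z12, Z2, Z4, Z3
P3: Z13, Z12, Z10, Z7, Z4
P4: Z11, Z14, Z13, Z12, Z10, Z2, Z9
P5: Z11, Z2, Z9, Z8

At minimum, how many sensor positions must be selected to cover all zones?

P1, P2, P3 together cover {Z11, Z14, Z13, Z12, Z10, Z2, Z9, Z8, Z7, Z4, Z3} — every zone.
No 2 of the 5 sensor positions cover everything (all 10 pairs fall short), so 3 is minimum.

3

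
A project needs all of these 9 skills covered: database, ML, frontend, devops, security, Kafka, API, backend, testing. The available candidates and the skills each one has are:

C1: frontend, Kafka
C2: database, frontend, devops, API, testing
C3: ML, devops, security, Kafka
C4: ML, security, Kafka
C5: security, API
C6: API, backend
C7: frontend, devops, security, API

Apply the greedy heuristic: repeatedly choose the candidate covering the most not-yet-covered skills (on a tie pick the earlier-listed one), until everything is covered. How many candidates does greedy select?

Pick 1: C2 covers 5 new skills (database, frontend, devops, API, testing).
Pick 2: C3 covers 3 new skills (ML, security, Kafka).
Pick 3: C6 covers 1 new skills (backend).
Greedy uses 3 candidates.

3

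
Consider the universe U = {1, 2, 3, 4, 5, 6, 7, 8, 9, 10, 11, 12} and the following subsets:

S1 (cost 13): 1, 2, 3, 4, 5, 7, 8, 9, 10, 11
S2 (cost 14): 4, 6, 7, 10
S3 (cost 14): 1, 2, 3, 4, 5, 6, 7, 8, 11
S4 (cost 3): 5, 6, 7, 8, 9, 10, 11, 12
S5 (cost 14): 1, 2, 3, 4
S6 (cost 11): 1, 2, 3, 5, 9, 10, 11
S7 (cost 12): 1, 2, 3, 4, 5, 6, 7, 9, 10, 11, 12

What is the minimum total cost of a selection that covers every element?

S4, S7 cover every element at cost 3 + 12 = 15.
Any cover uses at least 2 sets; among all covering selections none totals below 15.

15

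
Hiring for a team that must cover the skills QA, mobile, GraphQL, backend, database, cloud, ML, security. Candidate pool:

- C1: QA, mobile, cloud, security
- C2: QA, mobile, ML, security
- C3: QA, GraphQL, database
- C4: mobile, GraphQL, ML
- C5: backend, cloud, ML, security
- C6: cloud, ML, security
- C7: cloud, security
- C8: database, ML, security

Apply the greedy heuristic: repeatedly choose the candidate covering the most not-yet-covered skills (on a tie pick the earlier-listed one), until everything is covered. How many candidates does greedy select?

3

Pick 1: C1 covers 4 new skills (QA, mobile, cloud, security).
Pick 2: C3 covers 2 new skills (GraphQL, database).
Pick 3: C5 covers 2 new skills (backend, ML).
Greedy uses 3 candidates.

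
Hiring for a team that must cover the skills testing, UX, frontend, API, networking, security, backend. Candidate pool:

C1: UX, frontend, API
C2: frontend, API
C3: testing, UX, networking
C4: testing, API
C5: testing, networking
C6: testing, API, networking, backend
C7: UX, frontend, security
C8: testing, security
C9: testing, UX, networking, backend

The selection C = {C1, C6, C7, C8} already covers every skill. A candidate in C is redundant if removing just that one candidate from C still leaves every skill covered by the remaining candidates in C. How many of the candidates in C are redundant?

Drop C1: the rest still cover every skill — redundant.
Drop C6: networking, backend uncovered — not redundant.
Drop C7: the rest still cover every skill — redundant.
Drop C8: the rest still cover every skill — redundant.
3 redundant: C1, C7, C8.

3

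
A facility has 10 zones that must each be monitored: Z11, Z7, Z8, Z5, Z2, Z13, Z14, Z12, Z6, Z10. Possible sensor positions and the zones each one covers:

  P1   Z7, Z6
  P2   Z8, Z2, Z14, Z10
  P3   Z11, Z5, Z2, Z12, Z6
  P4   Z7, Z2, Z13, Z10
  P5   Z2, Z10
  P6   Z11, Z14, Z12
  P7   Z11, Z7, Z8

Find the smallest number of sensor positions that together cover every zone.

P2, P3, P4 together cover {Z11, Z7, Z8, Z5, Z2, Z13, Z14, Z12, Z6, Z10} — every zone.
No 2 of the 7 sensor positions cover everything (all 21 pairs fall short), so 3 is minimum.

3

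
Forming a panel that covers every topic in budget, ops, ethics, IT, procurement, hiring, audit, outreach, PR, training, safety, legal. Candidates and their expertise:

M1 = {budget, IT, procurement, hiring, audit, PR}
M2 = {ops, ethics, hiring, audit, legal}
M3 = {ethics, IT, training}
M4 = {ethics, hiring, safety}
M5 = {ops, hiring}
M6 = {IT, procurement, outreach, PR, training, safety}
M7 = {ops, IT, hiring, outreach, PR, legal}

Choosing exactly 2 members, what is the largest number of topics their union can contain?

11

Choosing M2, M6 covers {ops, ethics, IT, procurement, hiring, audit, outreach, PR, training, safety, legal} — 11 topics.
No choice of 2 members does better; here budget is left uncovered.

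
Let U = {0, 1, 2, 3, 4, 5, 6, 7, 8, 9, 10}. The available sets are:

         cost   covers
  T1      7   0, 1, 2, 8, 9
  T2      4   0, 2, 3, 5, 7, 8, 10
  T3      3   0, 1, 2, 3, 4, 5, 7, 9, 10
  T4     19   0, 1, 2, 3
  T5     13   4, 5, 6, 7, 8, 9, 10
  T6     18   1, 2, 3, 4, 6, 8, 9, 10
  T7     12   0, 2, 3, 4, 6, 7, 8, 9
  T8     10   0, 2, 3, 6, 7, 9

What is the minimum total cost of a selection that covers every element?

15

T3, T7 cover every element at cost 3 + 12 = 15.
Any cover uses at least 2 sets; among all covering selections none totals below 15.
Greedy by coverage-per-cost would pick T3, T2, T8 for 17 — worse than the optimum 15.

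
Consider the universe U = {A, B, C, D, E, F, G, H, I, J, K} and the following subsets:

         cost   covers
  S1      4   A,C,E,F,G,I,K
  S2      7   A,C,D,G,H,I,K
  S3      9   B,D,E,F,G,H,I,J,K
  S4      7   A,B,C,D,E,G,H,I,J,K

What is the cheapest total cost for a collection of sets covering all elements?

S1, S4 cover every element at cost 4 + 7 = 11.
Any cover uses at least 2 sets; among all covering selections none totals below 11.

11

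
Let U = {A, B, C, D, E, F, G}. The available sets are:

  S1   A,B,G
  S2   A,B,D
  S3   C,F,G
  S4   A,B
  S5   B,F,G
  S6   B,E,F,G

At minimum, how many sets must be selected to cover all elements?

S2, S3, S6 together cover {A, B, C, D, E, F, G} — every element.
No 2 of the 6 sets cover everything (all 15 pairs fall short), so 3 is minimum.

3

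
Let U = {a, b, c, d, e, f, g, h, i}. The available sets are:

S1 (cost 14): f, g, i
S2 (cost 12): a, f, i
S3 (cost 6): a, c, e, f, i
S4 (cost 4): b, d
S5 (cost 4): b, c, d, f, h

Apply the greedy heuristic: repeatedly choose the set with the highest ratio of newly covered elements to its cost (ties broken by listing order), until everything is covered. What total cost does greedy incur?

24

Pick 1: S5 adds 5 new (b, c, d, f, h) at cost 4 (ratio 5/4).
Pick 2: S3 adds 3 new (a, e, i) at cost 6 (ratio 3/6).
Pick 3: S1 adds 1 new (g) at cost 14 (ratio 1/14).
Greedy total cost: 4 + 6 + 14 = 24.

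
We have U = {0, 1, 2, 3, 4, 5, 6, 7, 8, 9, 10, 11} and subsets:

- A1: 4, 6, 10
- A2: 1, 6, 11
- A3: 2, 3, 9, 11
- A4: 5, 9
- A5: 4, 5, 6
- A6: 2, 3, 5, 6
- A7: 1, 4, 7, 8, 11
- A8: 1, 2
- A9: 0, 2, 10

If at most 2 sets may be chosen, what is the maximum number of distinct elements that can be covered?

9

Choosing A6, A7 covers {1, 2, 3, 4, 5, 6, 7, 8, 11} — 9 elements.
No choice of 2 sets does better; here 0, 9, 10 are left uncovered.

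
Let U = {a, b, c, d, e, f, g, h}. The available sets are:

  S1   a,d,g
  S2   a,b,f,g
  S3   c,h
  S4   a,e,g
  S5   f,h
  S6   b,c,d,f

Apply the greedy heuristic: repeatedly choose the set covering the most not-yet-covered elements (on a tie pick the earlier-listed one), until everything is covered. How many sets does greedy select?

Pick 1: S2 covers 4 new elements (a, b, f, g).
Pick 2: S3 covers 2 new elements (c, h).
Pick 3: S1 covers 1 new elements (d).
Pick 4: S4 covers 1 new elements (e).
Greedy uses 4 sets. (The true minimum is 3.)

4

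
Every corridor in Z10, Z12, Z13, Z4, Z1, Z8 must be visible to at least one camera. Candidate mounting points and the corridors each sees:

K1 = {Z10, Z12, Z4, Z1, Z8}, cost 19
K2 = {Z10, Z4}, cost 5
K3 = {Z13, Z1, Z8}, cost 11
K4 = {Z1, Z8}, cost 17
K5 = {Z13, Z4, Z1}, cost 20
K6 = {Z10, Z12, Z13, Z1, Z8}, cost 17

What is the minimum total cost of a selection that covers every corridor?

22

K2, K6 cover every corridor at cost 5 + 17 = 22.
Any cover uses at least 2 camera mounts; among all covering selections none totals below 22.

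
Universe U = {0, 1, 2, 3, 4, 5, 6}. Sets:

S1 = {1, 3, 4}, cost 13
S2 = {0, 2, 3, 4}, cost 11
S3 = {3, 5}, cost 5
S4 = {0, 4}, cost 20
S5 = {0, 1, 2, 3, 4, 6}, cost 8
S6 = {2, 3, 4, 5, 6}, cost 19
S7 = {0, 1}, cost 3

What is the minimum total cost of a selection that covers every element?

13

S3, S5 cover every element at cost 5 + 8 = 13.
Any cover uses at least 2 sets; among all covering selections none totals below 13.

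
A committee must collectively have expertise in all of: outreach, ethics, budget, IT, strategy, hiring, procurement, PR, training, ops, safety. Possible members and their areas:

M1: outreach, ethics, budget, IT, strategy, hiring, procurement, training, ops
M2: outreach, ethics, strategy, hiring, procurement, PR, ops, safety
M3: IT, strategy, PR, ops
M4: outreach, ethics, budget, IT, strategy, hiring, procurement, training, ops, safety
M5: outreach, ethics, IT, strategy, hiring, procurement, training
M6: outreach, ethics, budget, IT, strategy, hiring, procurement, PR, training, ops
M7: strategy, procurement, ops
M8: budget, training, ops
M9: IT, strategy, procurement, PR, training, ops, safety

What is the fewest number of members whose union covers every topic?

2

M1, M2 together cover {outreach, ethics, budget, IT, strategy, hiring, procurement, PR, training, ops, safety} — every topic.
No single member contains all 11 topics, so 2 is optimal.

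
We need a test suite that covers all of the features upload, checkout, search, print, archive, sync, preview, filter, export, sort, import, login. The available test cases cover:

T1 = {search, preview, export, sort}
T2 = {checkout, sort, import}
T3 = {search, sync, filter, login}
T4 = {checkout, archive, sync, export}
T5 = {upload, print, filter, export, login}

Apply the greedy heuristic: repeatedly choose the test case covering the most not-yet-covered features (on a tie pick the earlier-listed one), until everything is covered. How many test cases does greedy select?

Pick 1: T5 covers 5 new features (upload, print, filter, export, login).
Pick 2: T1 covers 3 new features (search, preview, sort).
Pick 3: T4 covers 3 new features (checkout, archive, sync).
Pick 4: T2 covers 1 new features (import).
Greedy uses 4 test cases.

4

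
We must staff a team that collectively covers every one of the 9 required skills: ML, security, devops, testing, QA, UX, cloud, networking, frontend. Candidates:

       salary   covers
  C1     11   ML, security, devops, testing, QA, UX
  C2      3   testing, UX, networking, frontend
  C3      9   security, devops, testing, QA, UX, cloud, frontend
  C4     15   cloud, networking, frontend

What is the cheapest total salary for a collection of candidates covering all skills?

C1, C2, C3 cover every skill at salary 11 + 3 + 9 = 23.
Any cover uses at least 2 candidates; among all covering selections none totals below 23.

23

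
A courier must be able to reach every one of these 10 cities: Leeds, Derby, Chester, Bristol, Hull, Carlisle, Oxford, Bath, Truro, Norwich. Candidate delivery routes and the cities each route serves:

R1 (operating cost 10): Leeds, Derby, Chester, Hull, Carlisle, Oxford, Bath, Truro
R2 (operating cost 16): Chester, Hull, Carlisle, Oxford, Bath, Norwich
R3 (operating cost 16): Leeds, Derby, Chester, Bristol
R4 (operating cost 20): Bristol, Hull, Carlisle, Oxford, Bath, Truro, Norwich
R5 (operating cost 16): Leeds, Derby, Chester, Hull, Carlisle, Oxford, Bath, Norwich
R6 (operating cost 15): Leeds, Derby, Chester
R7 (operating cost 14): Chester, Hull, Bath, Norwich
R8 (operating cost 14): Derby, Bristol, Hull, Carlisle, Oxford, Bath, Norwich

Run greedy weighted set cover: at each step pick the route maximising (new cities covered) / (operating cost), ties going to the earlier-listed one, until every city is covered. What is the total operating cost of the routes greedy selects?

Pick 1: R1 adds 8 new (Leeds, Derby, Chester, Hull, Carlisle, Oxford, Bath, Truro) at operating cost 10 (ratio 8/10).
Pick 2: R8 adds 2 new (Bristol, Norwich) at operating cost 14 (ratio 2/14).
Greedy total operating cost: 10 + 14 = 24.

24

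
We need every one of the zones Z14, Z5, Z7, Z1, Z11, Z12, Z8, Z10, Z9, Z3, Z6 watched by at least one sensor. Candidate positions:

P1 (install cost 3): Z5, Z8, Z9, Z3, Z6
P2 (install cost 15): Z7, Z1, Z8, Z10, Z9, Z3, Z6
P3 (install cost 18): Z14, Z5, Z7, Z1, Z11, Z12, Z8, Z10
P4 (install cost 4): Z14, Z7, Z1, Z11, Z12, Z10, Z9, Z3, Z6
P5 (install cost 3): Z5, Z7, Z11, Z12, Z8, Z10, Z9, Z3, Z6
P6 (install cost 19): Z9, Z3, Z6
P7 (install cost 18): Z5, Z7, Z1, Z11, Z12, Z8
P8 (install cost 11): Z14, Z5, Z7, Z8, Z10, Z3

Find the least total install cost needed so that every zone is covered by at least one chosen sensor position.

7

P1, P4 cover every zone at install cost 3 + 4 = 7.
Any cover uses at least 2 sensor positions; among all covering selections none totals below 7.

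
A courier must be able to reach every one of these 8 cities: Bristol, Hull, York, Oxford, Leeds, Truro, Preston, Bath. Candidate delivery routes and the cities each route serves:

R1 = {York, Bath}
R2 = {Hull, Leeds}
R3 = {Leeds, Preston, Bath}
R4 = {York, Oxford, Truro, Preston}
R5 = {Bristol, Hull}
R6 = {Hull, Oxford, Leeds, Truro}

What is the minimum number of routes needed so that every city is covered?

R3, R4, R5 together cover {Bristol, Hull, York, Oxford, Leeds, Truro, Preston, Bath} — every city.
No 2 of the 6 routes cover everything (all 15 pairs fall short), so 3 is minimum.

3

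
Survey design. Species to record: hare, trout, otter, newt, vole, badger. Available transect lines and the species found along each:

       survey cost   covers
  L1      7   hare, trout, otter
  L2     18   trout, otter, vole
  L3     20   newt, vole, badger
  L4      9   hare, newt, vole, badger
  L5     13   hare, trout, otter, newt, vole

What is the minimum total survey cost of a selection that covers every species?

16

L1, L4 cover every species at survey cost 7 + 9 = 16.
Any cover uses at least 2 transects; among all covering selections none totals below 16.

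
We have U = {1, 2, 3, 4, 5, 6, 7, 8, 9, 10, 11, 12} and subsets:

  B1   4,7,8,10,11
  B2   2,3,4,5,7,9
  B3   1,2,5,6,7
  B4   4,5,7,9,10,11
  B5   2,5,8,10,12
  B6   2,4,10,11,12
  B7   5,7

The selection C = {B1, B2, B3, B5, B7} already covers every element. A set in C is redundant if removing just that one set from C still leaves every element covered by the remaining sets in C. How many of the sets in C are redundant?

1

Drop B1: 11 uncovered — not redundant.
Drop B2: 3, 9 uncovered — not redundant.
Drop B3: 1, 6 uncovered — not redundant.
Drop B5: 12 uncovered — not redundant.
Drop B7: the rest still cover every element — redundant.
1 redundant: B7.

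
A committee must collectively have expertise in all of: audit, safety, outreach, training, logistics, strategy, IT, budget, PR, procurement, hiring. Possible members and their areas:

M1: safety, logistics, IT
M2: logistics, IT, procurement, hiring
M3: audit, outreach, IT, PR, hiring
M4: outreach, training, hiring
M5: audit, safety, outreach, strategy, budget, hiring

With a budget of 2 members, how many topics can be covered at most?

9

Choosing M2, M5 covers {audit, safety, outreach, logistics, strategy, IT, budget, procurement, hiring} — 9 topics.
No choice of 2 members does better; here training, PR are left uncovered.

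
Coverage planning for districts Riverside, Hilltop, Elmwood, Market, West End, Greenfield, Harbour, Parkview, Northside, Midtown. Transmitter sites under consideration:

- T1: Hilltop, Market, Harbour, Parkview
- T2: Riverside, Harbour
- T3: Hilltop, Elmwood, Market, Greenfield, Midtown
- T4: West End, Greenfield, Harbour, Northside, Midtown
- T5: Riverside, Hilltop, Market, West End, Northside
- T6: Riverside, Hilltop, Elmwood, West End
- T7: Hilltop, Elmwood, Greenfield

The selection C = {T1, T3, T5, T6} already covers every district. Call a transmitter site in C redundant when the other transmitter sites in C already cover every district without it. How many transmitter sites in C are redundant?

1

Drop T1: Harbour, Parkview uncovered — not redundant.
Drop T3: Greenfield, Midtown uncovered — not redundant.
Drop T5: Northside uncovered — not redundant.
Drop T6: the rest still cover every district — redundant.
1 redundant: T6.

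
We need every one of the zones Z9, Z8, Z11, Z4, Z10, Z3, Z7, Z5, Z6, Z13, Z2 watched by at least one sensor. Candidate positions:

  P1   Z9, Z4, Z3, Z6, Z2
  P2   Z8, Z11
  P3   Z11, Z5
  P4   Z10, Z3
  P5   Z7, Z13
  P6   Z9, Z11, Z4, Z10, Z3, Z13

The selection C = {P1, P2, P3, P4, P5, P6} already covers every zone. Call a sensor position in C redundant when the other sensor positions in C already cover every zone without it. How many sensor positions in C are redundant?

2

Drop P1: Z6, Z2 uncovered — not redundant.
Drop P2: Z8 uncovered — not redundant.
Drop P3: Z5 uncovered — not redundant.
Drop P4: the rest still cover every zone — redundant.
Drop P5: Z7 uncovered — not redundant.
Drop P6: the rest still cover every zone — redundant.
2 redundant: P4, P6.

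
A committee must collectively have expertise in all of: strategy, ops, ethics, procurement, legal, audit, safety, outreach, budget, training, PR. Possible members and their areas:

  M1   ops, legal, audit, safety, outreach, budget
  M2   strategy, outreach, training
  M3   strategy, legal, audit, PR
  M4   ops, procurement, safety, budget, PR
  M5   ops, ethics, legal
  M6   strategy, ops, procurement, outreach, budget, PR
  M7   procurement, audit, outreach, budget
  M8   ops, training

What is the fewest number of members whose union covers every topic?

M1, M2, M4, M5 together cover {strategy, ops, ethics, procurement, legal, audit, safety, outreach, budget, training, PR} — every topic.
No 3 of the 8 members cover everything (all 56 triples fall short), so 4 is minimum.

4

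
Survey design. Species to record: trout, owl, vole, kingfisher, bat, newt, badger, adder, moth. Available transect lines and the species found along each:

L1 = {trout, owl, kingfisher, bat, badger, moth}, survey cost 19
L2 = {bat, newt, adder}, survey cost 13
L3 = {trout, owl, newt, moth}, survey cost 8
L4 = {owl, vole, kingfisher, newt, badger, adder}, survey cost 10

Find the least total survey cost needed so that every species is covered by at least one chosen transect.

L1, L4 cover every species at survey cost 19 + 10 = 29.
Any cover uses at least 2 transects; among all covering selections none totals below 29.
Greedy by coverage-per-survey cost would pick L4, L3, L2 for 31 — worse than the optimum 29.

29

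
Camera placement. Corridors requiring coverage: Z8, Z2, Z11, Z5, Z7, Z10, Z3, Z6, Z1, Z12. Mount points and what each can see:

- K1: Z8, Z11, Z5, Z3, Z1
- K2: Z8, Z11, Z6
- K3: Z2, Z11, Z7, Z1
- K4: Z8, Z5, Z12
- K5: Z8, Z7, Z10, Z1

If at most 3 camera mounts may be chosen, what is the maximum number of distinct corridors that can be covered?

Choosing K1, K2, K3 covers {Z8, Z2, Z11, Z5, Z7, Z3, Z6, Z1} — 8 corridors.
No choice of 3 camera mounts does better; here Z10, Z12 are left uncovered.

8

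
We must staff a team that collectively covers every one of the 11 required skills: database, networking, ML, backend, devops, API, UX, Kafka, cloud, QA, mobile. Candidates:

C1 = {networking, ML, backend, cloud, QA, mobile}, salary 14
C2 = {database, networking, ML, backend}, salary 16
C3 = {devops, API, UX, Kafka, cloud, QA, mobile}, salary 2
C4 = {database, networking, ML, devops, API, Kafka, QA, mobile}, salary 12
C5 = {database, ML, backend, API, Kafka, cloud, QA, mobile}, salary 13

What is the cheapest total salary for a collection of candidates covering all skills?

C2, C3 cover every skill at salary 16 + 2 = 18.
Any cover uses at least 2 candidates; among all covering selections none totals below 18.

18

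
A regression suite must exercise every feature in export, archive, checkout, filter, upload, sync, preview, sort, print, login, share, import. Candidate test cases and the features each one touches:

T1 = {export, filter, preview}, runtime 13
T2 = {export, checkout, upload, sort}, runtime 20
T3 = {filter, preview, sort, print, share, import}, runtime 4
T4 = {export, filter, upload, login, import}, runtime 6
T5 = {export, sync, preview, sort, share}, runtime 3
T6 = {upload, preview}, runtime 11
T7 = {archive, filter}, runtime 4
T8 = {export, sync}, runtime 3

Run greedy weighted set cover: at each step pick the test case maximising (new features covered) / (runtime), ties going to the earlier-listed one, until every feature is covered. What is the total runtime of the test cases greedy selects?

Pick 1: T5 adds 5 new (export, sync, preview, sort, share) at runtime 3 (ratio 5/3).
Pick 2: T3 adds 3 new (filter, print, import) at runtime 4 (ratio 3/4).
Pick 3: T4 adds 2 new (upload, login) at runtime 6 (ratio 2/6).
Pick 4: T7 adds 1 new (archive) at runtime 4 (ratio 1/4).
Pick 5: T2 adds 1 new (checkout) at runtime 20 (ratio 1/20).
Greedy total runtime: 3 + 4 + 6 + 4 + 20 = 37.

37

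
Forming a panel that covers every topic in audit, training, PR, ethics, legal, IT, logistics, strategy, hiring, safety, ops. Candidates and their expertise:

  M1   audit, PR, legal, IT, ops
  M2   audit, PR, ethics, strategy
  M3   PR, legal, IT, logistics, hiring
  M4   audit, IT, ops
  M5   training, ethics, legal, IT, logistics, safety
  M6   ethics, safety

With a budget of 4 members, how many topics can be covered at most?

Choosing M1, M2, M3, M5 covers {audit, training, PR, ethics, legal, IT, logistics, strategy, hiring, safety, ops} — 11 topics.
That is all 11 topics.

11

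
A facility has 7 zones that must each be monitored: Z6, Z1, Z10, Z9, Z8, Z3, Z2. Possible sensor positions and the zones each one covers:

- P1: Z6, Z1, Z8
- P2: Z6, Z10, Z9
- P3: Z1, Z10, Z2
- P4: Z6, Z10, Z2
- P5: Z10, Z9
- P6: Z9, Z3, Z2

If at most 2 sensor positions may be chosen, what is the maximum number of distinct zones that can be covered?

6

Choosing P1, P6 covers {Z6, Z1, Z9, Z8, Z3, Z2} — 6 zones.
No choice of 2 sensor positions does better; here Z10 is left uncovered.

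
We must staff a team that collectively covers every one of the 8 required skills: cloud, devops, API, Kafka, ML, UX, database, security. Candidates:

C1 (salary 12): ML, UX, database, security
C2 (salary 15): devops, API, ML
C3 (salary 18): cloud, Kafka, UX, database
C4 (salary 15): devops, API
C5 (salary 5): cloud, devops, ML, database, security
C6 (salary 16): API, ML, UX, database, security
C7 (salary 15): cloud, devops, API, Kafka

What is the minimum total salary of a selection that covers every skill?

27

C1, C7 cover every skill at salary 12 + 15 = 27.
Any cover uses at least 2 candidates; among all covering selections none totals below 27.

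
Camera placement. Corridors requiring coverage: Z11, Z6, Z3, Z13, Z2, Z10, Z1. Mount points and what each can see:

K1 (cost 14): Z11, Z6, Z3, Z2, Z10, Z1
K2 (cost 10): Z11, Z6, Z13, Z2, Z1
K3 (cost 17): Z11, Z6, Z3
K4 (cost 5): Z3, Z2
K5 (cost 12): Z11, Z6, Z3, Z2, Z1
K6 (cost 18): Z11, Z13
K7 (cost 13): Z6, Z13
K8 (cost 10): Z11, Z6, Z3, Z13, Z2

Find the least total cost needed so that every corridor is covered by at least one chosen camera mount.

K1, K2 cover every corridor at cost 14 + 10 = 24.
Any cover uses at least 2 camera mounts; among all covering selections none totals below 24.
Greedy by coverage-per-cost would pick K2, K4, K1 for 29 — worse than the optimum 24.

24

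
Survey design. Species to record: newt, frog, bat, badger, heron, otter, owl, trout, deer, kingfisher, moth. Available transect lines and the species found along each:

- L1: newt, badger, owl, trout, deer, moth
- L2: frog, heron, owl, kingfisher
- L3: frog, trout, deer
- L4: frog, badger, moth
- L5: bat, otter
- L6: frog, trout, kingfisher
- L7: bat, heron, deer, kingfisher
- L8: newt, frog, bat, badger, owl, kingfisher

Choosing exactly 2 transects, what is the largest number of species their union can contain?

9

Choosing L1, L2 covers {newt, frog, badger, heron, owl, trout, deer, kingfisher, moth} — 9 species.
No choice of 2 transects does better; here bat, otter are left uncovered.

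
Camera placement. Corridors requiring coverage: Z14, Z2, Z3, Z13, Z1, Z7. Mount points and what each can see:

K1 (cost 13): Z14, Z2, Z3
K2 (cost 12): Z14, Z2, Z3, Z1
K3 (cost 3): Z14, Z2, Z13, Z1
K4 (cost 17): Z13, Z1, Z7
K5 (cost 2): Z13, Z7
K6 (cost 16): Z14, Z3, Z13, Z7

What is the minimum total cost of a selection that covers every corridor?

K2, K5 cover every corridor at cost 12 + 2 = 14.
Any cover uses at least 2 camera mounts; among all covering selections none totals below 14.

14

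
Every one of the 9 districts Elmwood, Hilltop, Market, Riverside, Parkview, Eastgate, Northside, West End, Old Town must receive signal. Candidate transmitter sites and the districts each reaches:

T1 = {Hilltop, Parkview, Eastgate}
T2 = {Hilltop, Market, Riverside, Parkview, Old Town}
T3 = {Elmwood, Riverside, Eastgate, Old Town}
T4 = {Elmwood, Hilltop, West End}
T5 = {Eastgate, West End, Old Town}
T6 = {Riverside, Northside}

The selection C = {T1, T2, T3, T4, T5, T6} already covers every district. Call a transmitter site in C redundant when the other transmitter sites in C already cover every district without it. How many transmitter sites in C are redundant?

Drop T1: the rest still cover every district — redundant.
Drop T2: Market uncovered — not redundant.
Drop T3: the rest still cover every district — redundant.
Drop T4: the rest still cover every district — redundant.
Drop T5: the rest still cover every district — redundant.
Drop T6: Northside uncovered — not redundant.
4 redundant: T1, T3, T4, T5.

4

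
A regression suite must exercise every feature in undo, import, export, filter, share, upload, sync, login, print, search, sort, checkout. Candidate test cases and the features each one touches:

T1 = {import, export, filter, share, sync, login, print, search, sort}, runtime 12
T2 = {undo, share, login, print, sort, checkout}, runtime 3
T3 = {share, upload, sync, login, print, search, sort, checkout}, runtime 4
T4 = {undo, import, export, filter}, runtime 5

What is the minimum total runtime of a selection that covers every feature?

T3, T4 cover every feature at runtime 4 + 5 = 9.
Any cover uses at least 2 test cases; among all covering selections none totals below 9.

9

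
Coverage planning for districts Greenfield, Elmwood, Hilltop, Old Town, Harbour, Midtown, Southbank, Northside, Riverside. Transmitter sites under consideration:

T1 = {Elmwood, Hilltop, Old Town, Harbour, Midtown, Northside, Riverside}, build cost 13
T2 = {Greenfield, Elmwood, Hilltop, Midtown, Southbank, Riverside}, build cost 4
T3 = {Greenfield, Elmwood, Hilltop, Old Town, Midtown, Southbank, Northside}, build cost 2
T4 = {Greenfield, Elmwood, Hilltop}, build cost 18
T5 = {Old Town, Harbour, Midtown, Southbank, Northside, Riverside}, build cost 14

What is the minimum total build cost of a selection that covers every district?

T1, T3 cover every district at build cost 13 + 2 = 15.
Any cover uses at least 2 transmitter sites; among all covering selections none totals below 15.
Greedy by coverage-per-build cost would pick T3, T2, T1 for 19 — worse than the optimum 15.

15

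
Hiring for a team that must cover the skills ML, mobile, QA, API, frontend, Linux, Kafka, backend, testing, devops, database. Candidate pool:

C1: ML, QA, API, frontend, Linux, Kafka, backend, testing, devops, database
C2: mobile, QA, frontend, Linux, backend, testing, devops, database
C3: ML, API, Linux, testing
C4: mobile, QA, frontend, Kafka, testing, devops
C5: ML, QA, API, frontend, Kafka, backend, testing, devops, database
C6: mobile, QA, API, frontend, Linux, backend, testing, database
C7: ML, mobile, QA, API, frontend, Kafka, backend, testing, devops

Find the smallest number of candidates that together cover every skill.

C1, C2 together cover {ML, mobile, QA, API, frontend, Linux, Kafka, backend, testing, devops, database} — every skill.
No single candidate contains all 11 skills, so 2 is optimal.

2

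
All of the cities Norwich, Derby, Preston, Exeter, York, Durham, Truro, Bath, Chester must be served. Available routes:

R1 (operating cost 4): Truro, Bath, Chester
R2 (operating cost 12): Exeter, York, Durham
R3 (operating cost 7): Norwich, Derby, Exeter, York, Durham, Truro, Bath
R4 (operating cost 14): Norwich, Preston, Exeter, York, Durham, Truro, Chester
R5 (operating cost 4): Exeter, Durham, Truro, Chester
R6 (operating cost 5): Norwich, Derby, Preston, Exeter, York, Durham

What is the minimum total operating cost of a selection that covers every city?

R1, R6 cover every city at operating cost 4 + 5 = 9.
Any cover uses at least 2 routes; among all covering selections none totals below 9.

9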